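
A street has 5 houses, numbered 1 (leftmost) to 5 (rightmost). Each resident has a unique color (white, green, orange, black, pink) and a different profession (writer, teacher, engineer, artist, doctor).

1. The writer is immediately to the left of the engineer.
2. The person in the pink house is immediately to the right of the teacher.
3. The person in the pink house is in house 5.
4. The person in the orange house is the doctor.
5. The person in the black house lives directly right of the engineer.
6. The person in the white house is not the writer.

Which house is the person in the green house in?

From clue 3, the person in the pink house must be in house 5.
Clue 2: the teacher is in house 4.
House 5 profession: only artist fits.
The person in the black house is narrowed to house 3 or 4; consider each.
Placing it in house 3 leads to a contradiction, so it's in house 4.
Clue 5: the engineer is in house 3.
From clue 1, the writer must be in house 2.
The only profession still possible for house 1 is doctor.
From clue 4, the person in the orange house must be in house 1.
The only color still possible for house 2 is green.
House 3 color: only white fits.
So: house 1 = orange/doctor, house 2 = green/writer, house 3 = white/engineer, house 4 = black/teacher, house 5 = pink/artist.

2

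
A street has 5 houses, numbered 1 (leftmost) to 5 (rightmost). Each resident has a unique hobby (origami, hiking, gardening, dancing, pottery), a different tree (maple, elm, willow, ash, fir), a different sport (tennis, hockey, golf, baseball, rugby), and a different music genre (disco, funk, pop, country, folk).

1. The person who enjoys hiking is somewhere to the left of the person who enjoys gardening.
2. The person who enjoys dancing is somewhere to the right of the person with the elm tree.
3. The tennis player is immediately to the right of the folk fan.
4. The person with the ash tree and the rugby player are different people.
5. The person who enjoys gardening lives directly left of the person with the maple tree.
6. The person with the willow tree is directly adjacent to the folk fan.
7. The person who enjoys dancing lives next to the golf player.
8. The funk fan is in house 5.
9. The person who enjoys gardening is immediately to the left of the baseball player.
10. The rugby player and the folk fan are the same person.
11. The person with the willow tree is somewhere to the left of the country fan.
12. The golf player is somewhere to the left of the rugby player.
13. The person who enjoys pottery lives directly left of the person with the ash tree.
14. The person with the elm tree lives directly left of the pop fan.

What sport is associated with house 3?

From clue 8, the funk fan must be in house 5.
So house 5 gets origami for hobby.
House 1's music genre must be disco (nothing else left).
The person who enjoys dancing is narrowed to house 2 or 3 or 4; consider each.
Placing it in house 3 and house 4 leads to a contradiction, so it's in house 2.
Clue 2 places the person with the elm tree in house 1.
From clue 14, the pop fan must be in house 2.
The only sport still possible for house 2 is hockey.
House 1's sport must be golf (nothing else left).
That leaves rugby as the sport for house 3.
From clue 10, the folk fan must be in house 3.
House 4 music genre: only country fits.
Clue 3 places the tennis player in house 4.
By clue 6, the person with the willow tree is in house 2.
House 3's tree must be fir (nothing else left).
That leaves baseball as the sport for house 5.
The person who enjoys gardening is in house 4 (clue 9).
The only hobby still possible for house 1 is hiking.
That leaves pottery as the hobby for house 3.
The person with the maple tree is in house 5 (clue 5).
By clue 13, the person with the ash tree is in house 4.
So: house 1 = hiking/elm/golf/disco, house 2 = dancing/willow/hockey/pop, house 3 = pottery/fir/rugby/folk, house 4 = gardening/ash/tennis/country, house 5 = origami/maple/baseball/funk.

rugby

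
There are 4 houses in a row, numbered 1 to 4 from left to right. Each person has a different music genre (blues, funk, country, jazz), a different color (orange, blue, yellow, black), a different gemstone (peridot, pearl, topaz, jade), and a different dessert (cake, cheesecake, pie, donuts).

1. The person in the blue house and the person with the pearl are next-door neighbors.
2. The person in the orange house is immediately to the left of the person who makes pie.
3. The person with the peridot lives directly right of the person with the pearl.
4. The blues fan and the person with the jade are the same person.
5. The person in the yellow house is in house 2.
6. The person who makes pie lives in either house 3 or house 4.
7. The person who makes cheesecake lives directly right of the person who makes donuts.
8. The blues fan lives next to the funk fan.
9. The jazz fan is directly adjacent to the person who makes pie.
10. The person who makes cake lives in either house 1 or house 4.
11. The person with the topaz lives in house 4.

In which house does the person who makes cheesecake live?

The person in the yellow house is in house 2 (clue 5).
Clue 11: the person with the topaz is in house 4.
The person in the orange house is in house 3 (clue 2).
By clue 2, the person who makes pie is in house 4.
Clue 3 places the person with the peridot in house 3.
The person with the pearl is in house 2 (clue 3).
From clue 9, the jazz fan must be in house 3.
So house 1 gets jade for gemstone.
Clue 1 places the person in the blue house in house 1.
Clue 4 places the blues fan in house 1.
From clue 8, the funk fan must be in house 2.
So house 4 gets country for music genre.
So house 4 gets black for color.
That leaves cake as the dessert for house 1.
House 2's dessert must be donuts (nothing else left).
House 3 dessert: only cheesecake fits.
So: house 1 = blues/blue/jade/cake, house 2 = funk/yellow/pearl/donuts, house 3 = jazz/orange/peridot/cheesecake, house 4 = country/black/topaz/pie.

3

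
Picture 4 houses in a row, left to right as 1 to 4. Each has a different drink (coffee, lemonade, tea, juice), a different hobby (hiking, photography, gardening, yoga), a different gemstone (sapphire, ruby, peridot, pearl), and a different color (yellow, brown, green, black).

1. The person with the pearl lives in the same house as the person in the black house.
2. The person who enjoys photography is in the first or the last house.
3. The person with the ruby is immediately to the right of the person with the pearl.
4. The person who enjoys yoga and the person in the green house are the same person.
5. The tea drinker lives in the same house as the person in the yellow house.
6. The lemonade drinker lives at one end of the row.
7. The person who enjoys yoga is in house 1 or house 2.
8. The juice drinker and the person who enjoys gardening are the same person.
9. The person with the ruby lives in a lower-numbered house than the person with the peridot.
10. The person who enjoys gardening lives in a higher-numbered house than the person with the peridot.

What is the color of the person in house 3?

yellow

By clue 10, the person who enjoys gardening is in house 4.
The person with the peridot is in house 3 (clue 10).
House 3's hobby must be hiking (nothing else left).
That leaves sapphire as the gemstone for house 4.
From clue 3, the person with the pearl must be in house 1.
From clue 8, the juice drinker must be in house 4.
The only hobby still possible for house 1 is photography.
That leaves yoga as the hobby for house 2.
So house 2 gets ruby for gemstone.
Clue 1: the person in the black house is in house 1.
From clue 4, the person in the green house must be in house 2.
That leaves lemonade as the drink for house 1.
House 4's color must be brown (nothing else left).
Clue 5: the tea drinker is in house 3.
The only drink still possible for house 2 is coffee.
So house 3 gets yellow for color.
So: house 1 = lemonade/photography/pearl/black, house 2 = coffee/yoga/ruby/green, house 3 = tea/hiking/peridot/yellow, house 4 = juice/gardening/sapphire/brown.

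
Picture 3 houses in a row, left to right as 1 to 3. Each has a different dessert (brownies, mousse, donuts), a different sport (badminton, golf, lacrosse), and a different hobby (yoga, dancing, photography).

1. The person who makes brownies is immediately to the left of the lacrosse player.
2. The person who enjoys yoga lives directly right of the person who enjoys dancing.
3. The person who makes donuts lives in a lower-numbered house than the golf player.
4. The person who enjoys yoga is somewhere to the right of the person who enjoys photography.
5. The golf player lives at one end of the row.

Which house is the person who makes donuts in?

2

Clue 5 places the golf player in house 3.
House 3's dessert must be mousse (nothing else left).
House 1 sport: only badminton fits.
House 2's sport must be lacrosse (nothing else left).
That leaves yoga as the hobby for house 3.
From clue 1, the person who makes brownies must be in house 1.
Clue 2 places the person who enjoys dancing in house 2.
House 2's dessert must be donuts (nothing else left).
The only hobby still possible for house 1 is photography.
So: house 1 = brownies/badminton/photography, house 2 = donuts/lacrosse/dancing, house 3 = mousse/golf/yoga.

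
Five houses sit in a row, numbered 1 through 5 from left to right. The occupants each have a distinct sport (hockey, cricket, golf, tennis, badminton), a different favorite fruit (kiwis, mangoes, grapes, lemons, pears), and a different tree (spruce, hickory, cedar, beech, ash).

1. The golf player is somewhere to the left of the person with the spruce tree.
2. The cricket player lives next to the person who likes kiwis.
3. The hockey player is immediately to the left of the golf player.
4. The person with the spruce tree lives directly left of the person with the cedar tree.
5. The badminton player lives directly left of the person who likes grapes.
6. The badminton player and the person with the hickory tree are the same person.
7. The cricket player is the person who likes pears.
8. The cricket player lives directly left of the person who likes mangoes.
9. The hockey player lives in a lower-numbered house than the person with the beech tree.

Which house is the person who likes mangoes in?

The only sport still possible for house 5 is tennis.
The golf player is narrowed to house 2 or 3; consider each.
Placing it in house 2 leads to a contradiction, so it's in house 3.
The person with the spruce tree is in house 4 (clue 1).
From clue 3, the hockey player must be in house 2.
Clue 4 places the person with the cedar tree in house 5.
House 3's tree must be beech (nothing else left).
By clue 6, the badminton player is in house 1.
From clue 6, the person with the hickory tree must be in house 1.
So house 4 gets cricket for sport.
House 2's tree must be ash (nothing else left).
By clue 5, the person who likes grapes is in house 2.
The person who likes pears is in house 4 (clue 7).
Clue 8: the person who likes mangoes is in house 5.
So house 1 gets lemons for favorite fruit.
The only favorite fruit still possible for house 3 is kiwis.
So: house 1 = badminton/lemons/hickory, house 2 = hockey/grapes/ash, house 3 = golf/kiwis/beech, house 4 = cricket/pears/spruce, house 5 = tennis/mangoes/cedar.

5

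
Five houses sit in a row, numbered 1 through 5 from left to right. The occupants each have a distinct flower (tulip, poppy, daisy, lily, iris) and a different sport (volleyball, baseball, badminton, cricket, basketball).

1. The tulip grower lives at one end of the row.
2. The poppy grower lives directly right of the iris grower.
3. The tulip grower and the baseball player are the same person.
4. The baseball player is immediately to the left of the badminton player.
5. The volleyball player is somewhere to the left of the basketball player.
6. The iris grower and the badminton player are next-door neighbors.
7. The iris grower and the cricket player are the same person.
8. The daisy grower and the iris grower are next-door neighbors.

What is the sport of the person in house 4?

volleyball

The baseball player is in house 1 (clue 4).
From clue 4, the badminton player must be in house 2.
The only sport still possible for house 3 is cricket.
The only sport still possible for house 5 is basketball.
By clue 3, the tulip grower is in house 1.
Clue 7: the iris grower is in house 3.
House 5 flower: only lily fits.
So house 4 gets volleyball for sport.
Clue 2: the poppy grower is in house 4.
House 2's flower must be daisy (nothing else left).
So: house 1 = tulip/baseball, house 2 = daisy/badminton, house 3 = iris/cricket, house 4 = poppy/volleyball, house 5 = lily/basketball.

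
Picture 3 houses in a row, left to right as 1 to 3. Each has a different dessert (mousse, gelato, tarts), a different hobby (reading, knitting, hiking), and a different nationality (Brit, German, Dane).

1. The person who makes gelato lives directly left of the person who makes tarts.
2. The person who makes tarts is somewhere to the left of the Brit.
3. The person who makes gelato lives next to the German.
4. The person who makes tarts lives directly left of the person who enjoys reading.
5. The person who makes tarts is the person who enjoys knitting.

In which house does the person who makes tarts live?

Clue 2: the person who makes tarts is in house 2.
The Brit is in house 3 (clue 2).
By clue 4, the person who enjoys reading is in house 3.
By clue 5, the person who enjoys knitting is in house 2.
The only dessert still possible for house 3 is mousse.
House 1 hobby: only hiking fits.
The German is in house 2 (clue 3).
House 1's dessert must be gelato (nothing else left).
House 1's nationality must be Dane (nothing else left).
So: house 1 = gelato/hiking/Dane, house 2 = tarts/knitting/German, house 3 = mousse/reading/Brit.

2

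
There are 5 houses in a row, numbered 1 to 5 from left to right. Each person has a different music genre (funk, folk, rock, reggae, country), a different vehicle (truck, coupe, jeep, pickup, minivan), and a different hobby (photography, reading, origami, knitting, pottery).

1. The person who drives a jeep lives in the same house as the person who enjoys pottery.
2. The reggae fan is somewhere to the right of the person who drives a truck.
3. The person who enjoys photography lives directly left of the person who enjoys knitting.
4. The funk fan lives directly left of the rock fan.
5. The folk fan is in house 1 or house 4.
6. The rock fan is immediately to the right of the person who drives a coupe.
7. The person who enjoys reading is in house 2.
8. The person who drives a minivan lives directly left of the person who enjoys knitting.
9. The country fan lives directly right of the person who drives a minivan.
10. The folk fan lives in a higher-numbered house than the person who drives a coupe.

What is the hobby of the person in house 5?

knitting

Clue 7: the person who enjoys reading is in house 2.
By clue 10, the folk fan is in house 4.
That leaves funk as the music genre for house 1.
From clue 4, the rock fan must be in house 2.
By clue 6, the person who drives a coupe is in house 1.
Clue 9: the country fan is in house 5.
Clue 9 places the person who drives a minivan in house 4.
House 3's music genre must be reggae (nothing else left).
By clue 2, the person who drives a truck is in house 2.
Clue 8: the person who enjoys knitting is in house 5.
That leaves origami as the hobby for house 1.
The only hobby still possible for house 3 is pottery.
That leaves photography as the hobby for house 4.
The person who drives a jeep is in house 3 (clue 1).
House 5 vehicle: only pickup fits.
So: house 1 = funk/coupe/origami, house 2 = rock/truck/reading, house 3 = reggae/jeep/pottery, house 4 = folk/minivan/photography, house 5 = country/pickup/knitting.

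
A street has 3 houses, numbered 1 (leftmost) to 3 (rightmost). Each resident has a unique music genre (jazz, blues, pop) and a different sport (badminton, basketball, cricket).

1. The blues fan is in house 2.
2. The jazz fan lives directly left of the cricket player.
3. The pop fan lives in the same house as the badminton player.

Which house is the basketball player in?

The blues fan is in house 2 (clue 1).
House 3 music genre: only pop fits.
Clue 2 places the cricket player in house 2.
The badminton player is in house 3 (clue 3).
House 1's music genre must be jazz (nothing else left).
House 1's sport must be basketball (nothing else left).
So: house 1 = jazz/basketball, house 2 = blues/cricket, house 3 = pop/badminton.

1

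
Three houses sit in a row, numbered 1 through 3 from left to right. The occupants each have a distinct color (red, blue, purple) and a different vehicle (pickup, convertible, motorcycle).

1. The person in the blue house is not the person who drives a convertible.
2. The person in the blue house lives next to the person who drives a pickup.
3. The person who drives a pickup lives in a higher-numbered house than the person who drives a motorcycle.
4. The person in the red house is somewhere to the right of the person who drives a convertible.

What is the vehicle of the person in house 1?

convertible

House 3's vehicle must be pickup (nothing else left).
From clue 2, the person in the blue house must be in house 2.
So house 1 gets purple for color.
The only color still possible for house 3 is red.
By clue 1, the person who drives a convertible is in house 1.
That leaves motorcycle as the vehicle for house 2.
So: house 1 = purple/convertible, house 2 = blue/motorcycle, house 3 = red/pickup.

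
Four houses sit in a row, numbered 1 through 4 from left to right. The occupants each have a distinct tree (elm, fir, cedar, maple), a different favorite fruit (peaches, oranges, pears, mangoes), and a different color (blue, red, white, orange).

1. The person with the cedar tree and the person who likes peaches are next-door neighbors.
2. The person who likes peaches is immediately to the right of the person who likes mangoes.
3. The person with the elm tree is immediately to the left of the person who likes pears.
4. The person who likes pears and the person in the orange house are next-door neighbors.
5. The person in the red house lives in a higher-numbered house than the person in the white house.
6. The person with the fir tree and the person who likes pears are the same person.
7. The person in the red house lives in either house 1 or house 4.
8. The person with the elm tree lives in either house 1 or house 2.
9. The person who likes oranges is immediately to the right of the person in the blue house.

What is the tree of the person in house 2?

elm

The person in the red house is in house 4 (clue 7).
That leaves mangoes as the favorite fruit for house 1.
Clue 2 places the person who likes peaches in house 2.
That leaves pears as the favorite fruit for house 3.
House 4's favorite fruit must be oranges (nothing else left).
From clue 3, the person with the elm tree must be in house 2.
Clue 4 places the person in the orange house in house 2.
By clue 6, the person with the fir tree is in house 3.
Clue 9 places the person in the blue house in house 3.
The only tree still possible for house 1 is cedar.
That leaves maple as the tree for house 4.
That leaves white as the color for house 1.
So: house 1 = cedar/mangoes/white, house 2 = elm/peaches/orange, house 3 = fir/pears/blue, house 4 = maple/oranges/red.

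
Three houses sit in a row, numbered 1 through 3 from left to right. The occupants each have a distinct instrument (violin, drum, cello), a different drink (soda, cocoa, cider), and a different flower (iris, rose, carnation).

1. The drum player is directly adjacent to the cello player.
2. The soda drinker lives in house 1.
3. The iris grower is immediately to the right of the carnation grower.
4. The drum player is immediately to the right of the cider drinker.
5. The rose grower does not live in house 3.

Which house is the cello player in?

2

By clue 2, the soda drinker is in house 1.
The only drink still possible for house 2 is cider.
House 3 drink: only cocoa fits.
House 3's flower must be iris (nothing else left).
From clue 3, the carnation grower must be in house 2.
From clue 4, the drum player must be in house 3.
House 1's flower must be rose (nothing else left).
The cello player is in house 2 (clue 1).
House 1 instrument: only violin fits.
So: house 1 = violin/soda/rose, house 2 = cello/cider/carnation, house 3 = drum/cocoa/iris.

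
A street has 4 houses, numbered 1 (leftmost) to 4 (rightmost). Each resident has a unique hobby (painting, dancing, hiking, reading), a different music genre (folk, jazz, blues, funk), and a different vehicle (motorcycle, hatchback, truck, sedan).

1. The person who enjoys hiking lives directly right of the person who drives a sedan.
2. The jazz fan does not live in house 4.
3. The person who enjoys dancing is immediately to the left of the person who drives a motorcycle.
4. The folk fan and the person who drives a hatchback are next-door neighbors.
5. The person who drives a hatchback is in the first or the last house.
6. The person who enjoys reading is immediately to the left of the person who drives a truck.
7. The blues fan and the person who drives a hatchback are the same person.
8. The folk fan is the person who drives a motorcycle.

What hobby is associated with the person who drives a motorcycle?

painting

The person who enjoys dancing is narrowed to house 1 or 2; consider each.
Placing it in house 2 leads to a contradiction, so it's in house 1.
Clue 3 places the person who drives a motorcycle in house 2.
Clue 8 places the folk fan in house 2.
Clue 4 places the person who drives a hatchback in house 1.
From clue 7, the blues fan must be in house 1.
House 4 music genre: only funk fits.
House 3's vehicle must be sedan (nothing else left).
House 4's vehicle must be truck (nothing else left).
Clue 1: the person who enjoys hiking is in house 4.
Clue 6 places the person who enjoys reading in house 3.
That leaves painting as the hobby for house 2.
House 3 music genre: only jazz fits.
So: house 1 = dancing/blues/hatchback, house 2 = painting/folk/motorcycle, house 3 = reading/jazz/sedan, house 4 = hiking/funk/truck.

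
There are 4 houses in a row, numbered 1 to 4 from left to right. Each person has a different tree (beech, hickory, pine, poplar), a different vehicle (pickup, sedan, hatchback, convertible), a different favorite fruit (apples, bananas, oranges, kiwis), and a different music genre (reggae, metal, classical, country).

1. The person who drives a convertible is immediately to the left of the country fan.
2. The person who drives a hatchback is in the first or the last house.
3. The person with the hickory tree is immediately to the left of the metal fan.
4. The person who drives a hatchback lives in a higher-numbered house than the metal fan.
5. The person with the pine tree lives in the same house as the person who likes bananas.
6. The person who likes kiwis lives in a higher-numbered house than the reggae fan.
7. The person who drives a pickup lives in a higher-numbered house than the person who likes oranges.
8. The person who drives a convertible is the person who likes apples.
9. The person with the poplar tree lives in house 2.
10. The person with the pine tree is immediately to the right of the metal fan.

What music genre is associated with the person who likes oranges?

reggae

From clue 4, the person who drives a hatchback must be in house 4.
From clue 9, the person with the poplar tree must be in house 2.
By clue 3, the person with the hickory tree is in house 1.
Clue 3 places the metal fan in house 2.
Clue 10: the person with the pine tree is in house 3.
The only tree still possible for house 4 is beech.
From clue 5, the person who likes bananas must be in house 3.
The only vehicle still possible for house 1 is sedan.
So house 1 gets oranges for favorite fruit.
House 4's favorite fruit must be kiwis (nothing else left).
Clue 8: the person who drives a convertible is in house 2.
So house 3 gets pickup for vehicle.
House 2's favorite fruit must be apples (nothing else left).
By clue 1, the country fan is in house 3.
House 4 music genre: only classical fits.
House 1 music genre: only reggae fits.
So: house 1 = hickory/sedan/oranges/reggae, house 2 = poplar/convertible/apples/metal, house 3 = pine/pickup/bananas/country, house 4 = beech/hatchback/kiwis/classical.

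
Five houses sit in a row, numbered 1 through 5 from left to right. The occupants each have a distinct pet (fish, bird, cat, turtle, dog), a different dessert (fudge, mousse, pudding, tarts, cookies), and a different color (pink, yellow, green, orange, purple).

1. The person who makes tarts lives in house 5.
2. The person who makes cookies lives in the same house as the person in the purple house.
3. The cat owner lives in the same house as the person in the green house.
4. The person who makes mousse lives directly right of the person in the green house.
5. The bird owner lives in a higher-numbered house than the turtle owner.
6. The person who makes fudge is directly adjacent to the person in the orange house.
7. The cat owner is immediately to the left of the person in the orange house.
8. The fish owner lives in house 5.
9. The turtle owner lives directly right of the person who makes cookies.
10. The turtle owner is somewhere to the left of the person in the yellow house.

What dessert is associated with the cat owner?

fudge

From clue 1, the person who makes tarts must be in house 5.
From clue 8, the fish owner must be in house 5.
The bird owner is narrowed to house 3 or 4; consider each.
Placing it in house 3 leads to a contradiction, so it's in house 4.
The turtle owner is narrowed to house 2 or 3; consider each.
Placing it in house 3 leads to a contradiction, so it's in house 2.
Clue 9: the person who makes cookies is in house 1.
The person in the purple house is in house 1 (clue 2).
Clue 3 places the cat owner in house 3.
Clue 4 places the person who makes mousse in house 4.
From clue 6, the person who makes fudge must be in house 3.
Clue 7: the person in the orange house is in house 4.
House 1 pet: only dog fits.
That leaves pudding as the dessert for house 2.
That leaves pink as the color for house 2.
The only color still possible for house 3 is green.
That leaves yellow as the color for house 5.
So: house 1 = dog/cookies/purple, house 2 = turtle/pudding/pink, house 3 = cat/fudge/green, house 4 = bird/mousse/orange, house 5 = fish/tarts/yellow.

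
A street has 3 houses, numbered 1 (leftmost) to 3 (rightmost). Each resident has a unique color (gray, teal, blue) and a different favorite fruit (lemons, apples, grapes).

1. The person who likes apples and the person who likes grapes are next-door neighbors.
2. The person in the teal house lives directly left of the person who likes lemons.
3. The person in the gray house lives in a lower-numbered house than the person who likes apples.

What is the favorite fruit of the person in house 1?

grapes

So house 3 gets blue for color.
House 1 favorite fruit: only grapes fits.
Clue 1 places the person who likes apples in house 2.
From clue 3, the person in the gray house must be in house 1.
House 2 color: only teal fits.
That leaves lemons as the favorite fruit for house 3.
So: house 1 = gray/grapes, house 2 = teal/apples, house 3 = blue/lemons.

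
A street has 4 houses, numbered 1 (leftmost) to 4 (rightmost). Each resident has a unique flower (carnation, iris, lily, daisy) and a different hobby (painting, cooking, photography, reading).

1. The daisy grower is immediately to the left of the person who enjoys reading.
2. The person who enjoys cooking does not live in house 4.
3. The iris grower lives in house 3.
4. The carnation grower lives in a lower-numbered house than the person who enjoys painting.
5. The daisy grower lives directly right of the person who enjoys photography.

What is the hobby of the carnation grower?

photography

From clue 3, the iris grower must be in house 3.
House 2 flower: only daisy fits.
House 4 flower: only lily fits.
The person who enjoys reading is in house 3 (clue 1).
From clue 5, the person who enjoys photography must be in house 1.
House 1 flower: only carnation fits.
House 4 hobby: only painting fits.
The only hobby still possible for house 2 is cooking.
So: house 1 = carnation/photography, house 2 = daisy/cooking, house 3 = iris/reading, house 4 = lily/painting.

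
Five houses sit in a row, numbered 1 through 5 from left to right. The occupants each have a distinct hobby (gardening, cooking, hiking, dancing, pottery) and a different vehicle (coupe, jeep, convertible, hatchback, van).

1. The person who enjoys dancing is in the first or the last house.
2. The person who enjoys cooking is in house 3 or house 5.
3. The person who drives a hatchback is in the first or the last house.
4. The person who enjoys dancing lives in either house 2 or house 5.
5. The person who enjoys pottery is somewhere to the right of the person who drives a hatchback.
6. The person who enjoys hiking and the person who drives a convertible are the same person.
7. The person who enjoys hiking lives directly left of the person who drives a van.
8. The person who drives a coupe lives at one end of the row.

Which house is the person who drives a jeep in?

The person who enjoys dancing is in house 5 (clue 4).
The person who drives a hatchback is in house 1 (clue 5).
The only hobby still possible for house 1 is gardening.
So house 3 gets cooking for hobby.
So house 5 gets coupe for vehicle.
Clue 7: the person who enjoys hiking is in house 2.
From clue 7, the person who drives a van must be in house 3.
That leaves pottery as the hobby for house 4.
From clue 6, the person who drives a convertible must be in house 2.
So house 4 gets jeep for vehicle.
So: house 1 = gardening/hatchback, house 2 = hiking/convertible, house 3 = cooking/van, house 4 = pottery/jeep, house 5 = dancing/coupe.

4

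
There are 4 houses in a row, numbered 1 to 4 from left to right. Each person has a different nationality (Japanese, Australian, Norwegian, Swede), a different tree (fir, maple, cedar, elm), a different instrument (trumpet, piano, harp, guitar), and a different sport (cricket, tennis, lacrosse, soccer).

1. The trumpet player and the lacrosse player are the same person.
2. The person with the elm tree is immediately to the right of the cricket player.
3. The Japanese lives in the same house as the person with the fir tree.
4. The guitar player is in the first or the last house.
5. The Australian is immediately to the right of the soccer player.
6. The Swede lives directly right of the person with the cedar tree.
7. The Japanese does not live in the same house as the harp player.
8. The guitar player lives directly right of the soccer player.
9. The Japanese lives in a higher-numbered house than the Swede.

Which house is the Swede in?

2

By clue 8, the guitar player is in house 4.
From clue 8, the soccer player must be in house 3.
The only nationality still possible for house 1 is Norwegian.
The Australian is in house 4 (clue 5).
House 2 nationality: only Swede fits.
House 3 nationality: only Japanese fits.
That leaves tennis as the sport for house 4.
Clue 3 places the person with the fir tree in house 3.
Clue 6: the person with the cedar tree is in house 1.
House 2's tree must be elm (nothing else left).
House 4 tree: only maple fits.
So house 3 gets piano for instrument.
Clue 2: the cricket player is in house 1.
House 2 sport: only lacrosse fits.
Clue 1: the trumpet player is in house 2.
House 1's instrument must be harp (nothing else left).
So: house 1 = Norwegian/cedar/harp/cricket, house 2 = Swede/elm/trumpet/lacrosse, house 3 = Japanese/fir/piano/soccer, house 4 = Australian/maple/guitar/tennis.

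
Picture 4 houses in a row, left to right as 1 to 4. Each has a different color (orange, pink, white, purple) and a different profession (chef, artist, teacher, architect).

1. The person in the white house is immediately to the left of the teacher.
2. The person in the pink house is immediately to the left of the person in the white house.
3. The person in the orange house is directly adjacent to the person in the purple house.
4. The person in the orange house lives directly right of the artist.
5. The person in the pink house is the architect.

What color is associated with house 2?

white

The person in the pink house is narrowed to house 1 or 2; consider each.
Placing it in house 2 leads to a contradiction, so it's in house 1.
By clue 2, the person in the white house is in house 2.
The architect is in house 1 (clue 5).
Clue 1: the teacher is in house 3.
So house 4 gets chef for profession.
By clue 4, the person in the orange house is in house 3.
The only color still possible for house 4 is purple.
So house 2 gets artist for profession.
So: house 1 = pink/architect, house 2 = white/artist, house 3 = orange/teacher, house 4 = purple/chef.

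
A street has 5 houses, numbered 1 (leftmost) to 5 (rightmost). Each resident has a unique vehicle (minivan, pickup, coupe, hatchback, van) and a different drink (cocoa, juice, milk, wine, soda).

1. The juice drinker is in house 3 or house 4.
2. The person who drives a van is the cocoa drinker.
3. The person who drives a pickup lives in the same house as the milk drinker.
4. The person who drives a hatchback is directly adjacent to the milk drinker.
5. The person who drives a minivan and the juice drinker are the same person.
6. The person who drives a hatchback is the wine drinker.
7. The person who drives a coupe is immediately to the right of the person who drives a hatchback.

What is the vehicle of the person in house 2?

The person who drives a minivan is narrowed to house 3 or 4; consider each.
Placing it in house 3 leads to a contradiction, so it's in house 4.
The juice drinker is in house 4 (clue 5).
House 5's vehicle must be van (nothing else left).
Clue 2 places the cocoa drinker in house 5.
The person who drives a coupe is narrowed to house 2 or 3; consider each.
Placing it in house 2 leads to a contradiction, so it's in house 3.
Clue 7: the person who drives a hatchback is in house 2.
So house 1 gets pickup for vehicle.
The milk drinker is in house 1 (clue 3).
From clue 6, the wine drinker must be in house 2.
House 3's drink must be soda (nothing else left).
So: house 1 = pickup/milk, house 2 = hatchback/wine, house 3 = coupe/soda, house 4 = minivan/juice, house 5 = van/cocoa.

hatchback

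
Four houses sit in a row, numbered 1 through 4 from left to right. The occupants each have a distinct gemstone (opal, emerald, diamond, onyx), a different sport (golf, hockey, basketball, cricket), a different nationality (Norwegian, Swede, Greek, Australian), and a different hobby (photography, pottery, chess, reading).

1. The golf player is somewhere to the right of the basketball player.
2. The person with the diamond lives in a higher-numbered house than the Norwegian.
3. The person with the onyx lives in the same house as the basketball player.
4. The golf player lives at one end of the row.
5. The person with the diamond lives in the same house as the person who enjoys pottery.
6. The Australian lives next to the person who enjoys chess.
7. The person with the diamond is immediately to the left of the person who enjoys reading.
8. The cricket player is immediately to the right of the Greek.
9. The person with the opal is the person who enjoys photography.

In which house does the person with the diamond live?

From clue 4, the golf player must be in house 4.
The person with the diamond is narrowed to house 2 or 3; consider each.
Placing it in house 2 leads to a contradiction, so it's in house 3.
From clue 5, the person who enjoys pottery must be in house 3.
Clue 7 places the person who enjoys reading in house 4.
House 4's gemstone must be emerald (nothing else left).
House 4 nationality: only Swede fits.
House 3's nationality must be Australian (nothing else left).
Clue 6 places the person who enjoys chess in house 2.
House 1's hobby must be photography (nothing else left).
Clue 9 places the person with the opal in house 1.
House 2 gemstone: only onyx fits.
Clue 3: the basketball player is in house 2.
The only sport still possible for house 1 is hockey.
House 3 sport: only cricket fits.
The Greek is in house 2 (clue 8).
That leaves Norwegian as the nationality for house 1.
So: house 1 = opal/hockey/Norwegian/photography, house 2 = onyx/basketball/Greek/chess, house 3 = diamond/cricket/Australian/pottery, house 4 = emerald/golf/Swede/reading.

3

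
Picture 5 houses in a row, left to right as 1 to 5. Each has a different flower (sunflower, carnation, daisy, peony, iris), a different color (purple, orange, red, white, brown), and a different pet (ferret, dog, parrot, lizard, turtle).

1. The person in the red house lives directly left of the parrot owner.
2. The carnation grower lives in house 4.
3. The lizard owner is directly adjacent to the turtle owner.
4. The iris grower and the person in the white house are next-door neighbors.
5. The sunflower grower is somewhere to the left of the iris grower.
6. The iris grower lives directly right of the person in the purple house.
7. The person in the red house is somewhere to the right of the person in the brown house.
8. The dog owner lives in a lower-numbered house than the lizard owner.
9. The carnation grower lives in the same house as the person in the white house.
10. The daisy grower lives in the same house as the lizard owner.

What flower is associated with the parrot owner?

carnation

From clue 2, the carnation grower must be in house 4.
The person in the white house is in house 4 (clue 9).
House 5's color must be orange (nothing else left).
From clue 6, the iris grower must be in house 3.
Clue 6 places the person in the purple house in house 2.
House 1's color must be brown (nothing else left).
The only color still possible for house 3 is red.
The parrot owner is in house 4 (clue 1).
Clue 3 places the lizard owner in house 2.
From clue 8, the dog owner must be in house 1.
From clue 10, the daisy grower must be in house 2.
That leaves peony as the flower for house 5.
The only pet still possible for house 3 is turtle.
So house 5 gets ferret for pet.
House 1 flower: only sunflower fits.
So: house 1 = sunflower/brown/dog, house 2 = daisy/purple/lizard, house 3 = iris/red/turtle, house 4 = carnation/white/parrot, house 5 = peony/orange/ferret.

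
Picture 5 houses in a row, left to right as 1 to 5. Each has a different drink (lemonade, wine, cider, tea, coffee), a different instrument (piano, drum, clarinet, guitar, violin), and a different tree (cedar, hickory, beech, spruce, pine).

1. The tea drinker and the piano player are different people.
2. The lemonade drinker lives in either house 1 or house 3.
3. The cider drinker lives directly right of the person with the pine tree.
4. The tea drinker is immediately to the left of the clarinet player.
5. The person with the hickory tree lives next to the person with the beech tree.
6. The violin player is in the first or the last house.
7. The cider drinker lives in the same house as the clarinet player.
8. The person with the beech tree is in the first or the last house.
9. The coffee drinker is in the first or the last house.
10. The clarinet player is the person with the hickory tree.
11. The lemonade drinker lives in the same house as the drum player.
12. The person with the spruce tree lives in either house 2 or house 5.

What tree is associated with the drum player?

The cider drinker is narrowed to house 2 or 4; consider each.
Placing it in house 2 leads to a contradiction, so it's in house 4.
Clue 3 places the person with the pine tree in house 3.
Clue 7 places the clarinet player in house 4.
From clue 10, the person with the hickory tree must be in house 4.
So house 2 gets wine for drink.
House 5's drink must be coffee (nothing else left).
The tea drinker is in house 3 (clue 4).
By clue 5, the person with the beech tree is in house 5.
House 1's drink must be lemonade (nothing else left).
House 1 tree: only cedar fits.
House 2's tree must be spruce (nothing else left).
Clue 11: the drum player is in house 1.
That leaves guitar as the instrument for house 3.
The only instrument still possible for house 5 is violin.
House 2 instrument: only piano fits.
So: house 1 = lemonade/drum/cedar, house 2 = wine/piano/spruce, house 3 = tea/guitar/pine, house 4 = cider/clarinet/hickory, house 5 = coffee/violin/beech.

cedar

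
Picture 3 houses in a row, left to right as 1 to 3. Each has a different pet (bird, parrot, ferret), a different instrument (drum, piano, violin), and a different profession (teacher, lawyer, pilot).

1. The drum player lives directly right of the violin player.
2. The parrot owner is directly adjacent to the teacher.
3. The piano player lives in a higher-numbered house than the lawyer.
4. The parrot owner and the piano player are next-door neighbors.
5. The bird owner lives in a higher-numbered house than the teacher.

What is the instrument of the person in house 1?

House 1 instrument: only violin fits.
House 3 profession: only pilot fits.
Clue 1 places the drum player in house 2.
House 3 instrument: only piano fits.
From clue 4, the parrot owner must be in house 2.
So house 1 gets ferret for pet.
House 3 pet: only bird fits.
By clue 2, the teacher is in house 1.
House 2's profession must be lawyer (nothing else left).
So: house 1 = ferret/violin/teacher, house 2 = parrot/drum/lawyer, house 3 = bird/piano/pilot.

violin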